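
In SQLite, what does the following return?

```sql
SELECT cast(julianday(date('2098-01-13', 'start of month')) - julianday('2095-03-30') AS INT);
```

`start of month` rewinds 2098-01-13 to 2098-01-01.
1 day remains in March 2095 after the 30th (31 − 30).
Full months from April 2095 through December 2097 contribute their day counts.
Then 1 day into January 2098.
Total: 1 + 30 + 31 + 30 + 31 + 31 + 30 + 31 + 30 + 31 + 31 + 29 + 31 + 30 + 31 + 30 + 31 + 31 + 30 + 31 + 30 + 31 + 31 + 28 + 31 + 30 + 31 + 30 + 31 + 31 + 30 + 31 + 30 + 31 + 1 = 1008.

1008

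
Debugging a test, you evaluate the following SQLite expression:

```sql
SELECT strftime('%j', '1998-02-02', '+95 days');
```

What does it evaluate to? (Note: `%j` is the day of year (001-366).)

First apply '+95 days': 1998-02-02 → 1998-05-08.
Day-of-year for 1998-05-08: days since 1998-01-01 inclusive = 128, zero-padded to 128.

128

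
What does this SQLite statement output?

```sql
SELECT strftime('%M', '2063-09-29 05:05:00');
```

05

`%M` extracts the 2-digit minute: 05.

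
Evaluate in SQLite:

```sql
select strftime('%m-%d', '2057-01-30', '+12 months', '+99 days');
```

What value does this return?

First apply '+12 months', '+99 days': 2057-01-30 → 2058-05-09.
`%m-%d` extracts the month-day: 05-09.

05-09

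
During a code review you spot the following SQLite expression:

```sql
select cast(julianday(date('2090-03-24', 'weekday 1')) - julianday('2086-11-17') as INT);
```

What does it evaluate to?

1226

`weekday 1` advances to the next Monday; 2090-03-24 is a Friday, so it moves forward to 2090-03-27.
13 days remain in November 2086 after the 17th (30 − 17).
Full months from December 2086 through February 2090 contribute their day counts.
Then 27 days into March 2090.
Total: 13 + 31 + 31 + 28 + 31 + 30 + 31 + 30 + 31 + 31 + 30 + 31 + 30 + 31 + 31 + 29 + 31 + 30 + 31 + 30 + 31 + 31 + 30 + 31 + 30 + 31 + 31 + 28 + 31 + 30 + 31 + 30 + 31 + 31 + 30 + 31 + 30 + 31 + 31 + 28 + 27 = 1226.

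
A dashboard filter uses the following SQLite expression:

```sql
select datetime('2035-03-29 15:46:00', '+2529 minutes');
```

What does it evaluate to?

2035-03-31 09:55:00

2529 minutes = 42h 9m; +2529 minutes from 2035-03-29 15:46:00 is 2035-03-31 09:55:00 (crosses midnight).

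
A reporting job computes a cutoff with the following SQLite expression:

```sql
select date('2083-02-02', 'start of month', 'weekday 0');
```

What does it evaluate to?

`start of month` rewinds 2083-02-02 to 2083-02-01.
`weekday 0` advances to the next Sunday; 2083-02-01 is a Monday, so it moves forward to 2083-02-07.

2083-02-07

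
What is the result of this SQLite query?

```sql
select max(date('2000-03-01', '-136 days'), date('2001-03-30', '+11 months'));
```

2002-03-02

date('2000-03-01', '-136 days') → 1999-10-17.
date('2001-03-30', '+11 months') → 2002-03-02.
Later of the two is 2002-03-02.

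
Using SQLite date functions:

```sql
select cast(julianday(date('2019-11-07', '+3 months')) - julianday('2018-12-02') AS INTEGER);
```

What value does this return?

432

Adding +3 months to 2019-11-07 gives 2020-02-07.
29 days remain in December 2018 after the 2nd (31 − 2).
Full months from January 2019 through January 2020 contribute their day counts.
Then 7 days into February 2020.
Total: 29 + 31 + 28 + 31 + 30 + 31 + 30 + 31 + 31 + 30 + 31 + 30 + 31 + 31 + 7 = 432.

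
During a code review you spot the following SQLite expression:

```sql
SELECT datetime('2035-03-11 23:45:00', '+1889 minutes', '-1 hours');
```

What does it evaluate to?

2035-03-13 06:14:00

1889 minutes = 31h 29m; +1889 minutes from 2035-03-11 23:45:00 is 2035-03-13 07:14:00 (crosses midnight).
-1 hours from 2035-03-13 07:14:00 is 2035-03-13 06:14:00.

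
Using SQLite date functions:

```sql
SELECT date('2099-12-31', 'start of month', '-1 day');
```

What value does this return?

2099-11-30

`start of month` rewinds 2099-12-31 to 2099-12-01.
Going back 1 day from 2099-12-01 reaches 2099-11-30 (last day of November, 30 days).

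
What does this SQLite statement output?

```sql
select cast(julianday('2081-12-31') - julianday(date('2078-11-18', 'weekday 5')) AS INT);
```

`weekday 5` advances to the next Friday; 2078-11-18 is already a Friday, so it stays at 2078-11-18.
12 days remain in November 2078 after the 18th (30 − 18).
Full months from December 2078 through November 2081 contribute their day counts.
Then 31 days into December 2081.
Total: 12 + 31 + 31 + 28 + 31 + 30 + 31 + 30 + 31 + 31 + 30 + 31 + 30 + 31 + 31 + 29 + 31 + 30 + 31 + 30 + 31 + 31 + 30 + 31 + 30 + 31 + 31 + 28 + 31 + 30 + 31 + 30 + 31 + 31 + 30 + 31 + 30 + 31 = 1139.

1139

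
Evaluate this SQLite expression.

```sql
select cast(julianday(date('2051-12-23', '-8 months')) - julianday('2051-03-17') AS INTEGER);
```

37

Adding -8 months to 2051-12-23 gives 2051-04-23.
14 days remain in March 2051 after the 17th (31 − 17).
Then 23 days into April 2051.
Total: 14 + 23 = 37.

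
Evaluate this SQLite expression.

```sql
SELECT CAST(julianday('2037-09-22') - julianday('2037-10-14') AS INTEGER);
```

-22

8 days remain in September 2037 after the 22nd (30 − 22).
Then 14 days into October 2037.
Total: 8 + 14 = 22.
The subtraction is earlier − later, so the result is −22 → -22.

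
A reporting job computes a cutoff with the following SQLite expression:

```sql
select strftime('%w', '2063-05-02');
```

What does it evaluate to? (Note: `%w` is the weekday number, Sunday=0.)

3

2063-05-02 is a Wednesday; with Sunday=0 that is 3.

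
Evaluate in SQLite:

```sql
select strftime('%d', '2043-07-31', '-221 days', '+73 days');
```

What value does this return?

05

First apply '-221 days', '+73 days': 2043-07-31 → 2043-03-05.
`%d` extracts the 2-digit day of month: 05.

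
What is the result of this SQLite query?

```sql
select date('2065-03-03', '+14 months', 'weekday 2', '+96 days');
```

Adding +14 months to 2065-03-03 gives 2066-05-03.
`weekday 2` advances to the next Tuesday; 2066-05-03 is a Monday, so it moves forward to 2066-05-04.
Applying '+96 days' to 2066-05-04: counting 96 days forward gives 2066-08-08.

2066-08-08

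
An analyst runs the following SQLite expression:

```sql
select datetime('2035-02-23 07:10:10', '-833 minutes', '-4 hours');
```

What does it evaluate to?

833 minutes = 13h 53m; -833 minutes from 2035-02-23 07:10:10 is 2035-02-22 17:17:10 (crosses midnight).
-4 hours from 2035-02-22 17:17:10 is 2035-02-22 13:17:10.

2035-02-22 13:17:10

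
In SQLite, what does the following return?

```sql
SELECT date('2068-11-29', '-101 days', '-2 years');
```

Applying '-101 days' to 2068-11-29: counting 101 days back gives 2068-08-20.
Adding -2 years to 2068-08-20 gives 2066-08-20.

2066-08-20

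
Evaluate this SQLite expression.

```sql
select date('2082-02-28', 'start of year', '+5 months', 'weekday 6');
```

`start of year` rewinds 2082-02-28 to 2082-01-01.
Adding +5 months to 2082-01-01 gives 2082-06-01.
`weekday 6` advances to the next Saturday; 2082-06-01 is a Monday, so it moves forward to 2082-06-06.

2082-06-06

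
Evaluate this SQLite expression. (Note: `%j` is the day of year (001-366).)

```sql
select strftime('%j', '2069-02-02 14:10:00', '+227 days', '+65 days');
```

325

First apply '+227 days', '+65 days': 2069-02-02 14:10:00 → 2069-11-21 14:10:00.
Day-of-year for 2069-11-21: days since 2069-01-01 inclusive = 325, zero-padded to 325.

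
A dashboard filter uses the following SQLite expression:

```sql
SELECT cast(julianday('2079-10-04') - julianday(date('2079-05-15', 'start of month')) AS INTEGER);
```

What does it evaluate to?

156

`start of month` rewinds 2079-05-15 to 2079-05-01.
30 days remain in May 2079 after the 1st (31 − 1).
June 2079: 30 days.
July 2079: 31 days.
August 2079: 31 days.
September 2079: 30 days.
Then 4 days into October 2079.
Total: 30 + 30 + 31 + 31 + 30 + 4 = 156.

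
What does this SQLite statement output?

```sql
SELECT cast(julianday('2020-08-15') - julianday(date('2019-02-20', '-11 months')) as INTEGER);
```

Adding -11 months to 2019-02-20 gives 2018-03-20.
11 days remain in March 2018 after the 20th (31 − 20).
Full months from April 2018 through July 2020 contribute their day counts.
Then 15 days into August 2020.
Total: 11 + 30 + 31 + 30 + 31 + 31 + 30 + 31 + 30 + 31 + 31 + 28 + 31 + 30 + 31 + 30 + 31 + 31 + 30 + 31 + 30 + 31 + 31 + 29 + 31 + 30 + 31 + 30 + 31 + 15 = 879.

879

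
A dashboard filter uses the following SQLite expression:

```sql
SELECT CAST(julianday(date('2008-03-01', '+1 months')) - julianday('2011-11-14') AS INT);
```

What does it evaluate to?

-1322

Adding +1 month to 2008-03-01 gives 2008-04-01.
29 days remain in April 2008 after the 1st (30 − 1).
Full months from May 2008 through October 2011 contribute their day counts.
Then 14 days into November 2011.
Total: 29 + 31 + 30 + 31 + 31 + 30 + 31 + 30 + 31 + 31 + 28 + 31 + 30 + 31 + 30 + 31 + 31 + 30 + 31 + 30 + 31 + 31 + 28 + 31 + 30 + 31 + 30 + 31 + 31 + 30 + 31 + 30 + 31 + 31 + 28 + 31 + 30 + 31 + 30 + 31 + 31 + 30 + 31 + 14 = 1322.
The subtraction is earlier − later, so the result is −1322 → -1322.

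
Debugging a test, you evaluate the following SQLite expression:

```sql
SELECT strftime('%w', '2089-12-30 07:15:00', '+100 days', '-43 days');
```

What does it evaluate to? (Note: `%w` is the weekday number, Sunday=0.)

6

First apply '+100 days', '-43 days': 2089-12-30 07:15:00 → 2090-02-25 07:15:00.
2090-02-25 is a Saturday; with Sunday=0 that is 6.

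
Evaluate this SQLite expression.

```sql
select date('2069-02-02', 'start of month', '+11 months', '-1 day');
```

2069-12-31

`start of month` rewinds 2069-02-02 to 2069-02-01.
Adding +11 months to 2069-02-01 gives 2070-01-01.
Going back 1 day from 2070-01-01 reaches 2069-12-31 (last day of December, 31 days).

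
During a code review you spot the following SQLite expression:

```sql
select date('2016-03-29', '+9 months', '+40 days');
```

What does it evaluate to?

Adding +9 months to 2016-03-29 gives 2016-12-29.
December 2016 has 31 days; 2 remain after the 29th, so 3 days reach 2017-01-01.
January 2017 has 31 days; 30 remain after the 1st, so 31 days reach 2017-02-01.
Advancing 6 more days within February lands on 2017-02-07.

2017-02-07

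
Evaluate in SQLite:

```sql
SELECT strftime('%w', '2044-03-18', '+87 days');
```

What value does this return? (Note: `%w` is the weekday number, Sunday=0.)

First apply '+87 days': 2044-03-18 → 2044-06-13.
2044-06-13 is a Monday; with Sunday=0 that is 1.

1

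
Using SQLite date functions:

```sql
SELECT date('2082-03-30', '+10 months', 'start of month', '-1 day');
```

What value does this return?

2082-12-31

Adding +10 months to 2082-03-30 gives 2083-01-30.
`start of month` rewinds 2083-01-30 to 2083-01-01.
Going back 1 day from 2083-01-01 reaches 2082-12-31 (last day of December, 31 days).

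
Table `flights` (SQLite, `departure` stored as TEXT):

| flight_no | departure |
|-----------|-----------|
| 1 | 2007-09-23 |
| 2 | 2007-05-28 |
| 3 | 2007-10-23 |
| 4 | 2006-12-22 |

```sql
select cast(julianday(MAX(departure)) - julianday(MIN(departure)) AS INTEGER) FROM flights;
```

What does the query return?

305

MIN = 2006-12-22, MAX = 2007-10-23.
9 days remain in December 2006 after the 22nd (31 − 22).
Full months from January 2007 through September 2007 contribute their day counts.
Then 23 days into October 2007.
Total: 9 + 31 + 28 + 31 + 30 + 31 + 30 + 31 + 31 + 30 + 23 = 305.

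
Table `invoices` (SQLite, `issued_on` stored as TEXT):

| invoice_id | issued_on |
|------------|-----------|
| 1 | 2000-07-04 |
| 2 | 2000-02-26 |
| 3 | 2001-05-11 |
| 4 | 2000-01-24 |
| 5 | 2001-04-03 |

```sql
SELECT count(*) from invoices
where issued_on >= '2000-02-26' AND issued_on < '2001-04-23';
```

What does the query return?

Rows in [2000-02-26, 2001-04-23): 2000-07-04, 2000-02-26, 2001-04-03 → 3 rows.

3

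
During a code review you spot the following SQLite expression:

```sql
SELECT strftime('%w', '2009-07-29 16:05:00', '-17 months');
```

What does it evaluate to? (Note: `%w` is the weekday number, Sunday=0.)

First apply '-17 months': 2009-07-29 16:05:00 → 2008-02-29 16:05:00.
2008-02-29 is a Friday; with Sunday=0 that is 5.

5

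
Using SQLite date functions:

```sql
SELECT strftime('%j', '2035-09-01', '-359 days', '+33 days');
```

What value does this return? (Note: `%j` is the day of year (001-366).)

First apply '-359 days', '+33 days': 2035-09-01 → 2034-10-10.
Day-of-year for 2034-10-10: days since 2034-01-01 inclusive = 283, zero-padded to 283.

283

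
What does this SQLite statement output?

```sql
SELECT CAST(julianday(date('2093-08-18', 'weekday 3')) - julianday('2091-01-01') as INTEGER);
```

`weekday 3` advances to the next Wednesday; 2093-08-18 is a Tuesday, so it moves forward to 2093-08-19.
30 days remain in January 2091 after the 1st (31 − 1).
Full months from February 2091 through July 2093 contribute their day counts.
Then 19 days into August 2093.
Total: 30 + 28 + 31 + 30 + 31 + 30 + 31 + 31 + 30 + 31 + 30 + 31 + 31 + 29 + 31 + 30 + 31 + 30 + 31 + 31 + 30 + 31 + 30 + 31 + 31 + 28 + 31 + 30 + 31 + 30 + 31 + 19 = 961.

961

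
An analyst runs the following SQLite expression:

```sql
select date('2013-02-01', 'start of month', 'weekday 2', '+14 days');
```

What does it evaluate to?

`start of month` rewinds 2013-02-01 to 2013-02-01.
`weekday 2` advances to the next Tuesday; 2013-02-01 is a Friday, so it moves forward to 2013-02-05.
Advancing 14 more days within February lands on 2013-02-19.

2013-02-19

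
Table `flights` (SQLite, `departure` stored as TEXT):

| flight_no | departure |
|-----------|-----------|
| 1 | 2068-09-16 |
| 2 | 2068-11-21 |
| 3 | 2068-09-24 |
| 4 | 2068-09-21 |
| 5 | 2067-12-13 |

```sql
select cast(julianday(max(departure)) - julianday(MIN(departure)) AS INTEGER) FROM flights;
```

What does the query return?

344

MIN = 2067-12-13, MAX = 2068-11-21.
18 days remain in December 2067 after the 13th (31 − 13).
Full months from January 2068 through October 2068 contribute their day counts.
Then 21 days into November 2068.
Total: 18 + 31 + 29 + 31 + 30 + 31 + 30 + 31 + 31 + 30 + 31 + 21 = 344.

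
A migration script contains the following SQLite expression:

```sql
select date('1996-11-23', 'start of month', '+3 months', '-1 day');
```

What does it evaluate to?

1997-01-31

`start of month` rewinds 1996-11-23 to 1996-11-01.
Adding +3 months to 1996-11-01 gives 1997-02-01.
Going back 1 day from 1997-02-01 reaches 1997-01-31 (last day of January, 31 days).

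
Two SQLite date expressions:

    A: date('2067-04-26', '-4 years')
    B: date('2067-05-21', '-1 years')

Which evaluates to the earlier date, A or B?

A = 2063-04-26.
B = 2066-05-21.
A is earlier.

A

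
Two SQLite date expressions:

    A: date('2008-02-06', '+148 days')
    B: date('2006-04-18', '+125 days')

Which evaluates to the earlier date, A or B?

A = 2008-07-03.
B = 2006-08-21.
B is earlier.

B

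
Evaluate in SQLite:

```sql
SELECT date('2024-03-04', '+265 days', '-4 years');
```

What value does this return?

2020-11-24

Applying '+265 days' to 2024-03-04: counting 265 days forward gives 2024-11-24.
Adding -4 years to 2024-11-24 gives 2020-11-24.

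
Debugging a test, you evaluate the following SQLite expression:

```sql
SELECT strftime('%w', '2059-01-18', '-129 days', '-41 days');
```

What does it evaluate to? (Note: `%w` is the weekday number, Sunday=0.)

4

First apply '-129 days', '-41 days': 2059-01-18 → 2058-08-01.
2058-08-01 is a Thursday; with Sunday=0 that is 4.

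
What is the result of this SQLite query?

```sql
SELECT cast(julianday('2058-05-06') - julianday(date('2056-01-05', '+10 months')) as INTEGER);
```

Adding +10 months to 2056-01-05 gives 2056-11-05.
25 days remain in November 2056 after the 5th (30 − 5).
Full months from December 2056 through April 2058 contribute their day counts.
Then 6 days into May 2058.
Total: 25 + 31 + 31 + 28 + 31 + 30 + 31 + 30 + 31 + 31 + 30 + 31 + 30 + 31 + 31 + 28 + 31 + 30 + 6 = 547.

547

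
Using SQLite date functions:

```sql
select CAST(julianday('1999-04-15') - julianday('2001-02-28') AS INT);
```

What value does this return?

-685

15 days remain in April 1999 after the 15th (30 − 15).
Full months from May 1999 through January 2001 contribute their day counts.
Then 28 days into February 2001.
Total: 15 + 31 + 30 + 31 + 31 + 30 + 31 + 30 + 31 + 31 + 29 + 31 + 30 + 31 + 30 + 31 + 31 + 30 + 31 + 30 + 31 + 31 + 28 = 685.
The subtraction is earlier − later, so the result is −685 → -685.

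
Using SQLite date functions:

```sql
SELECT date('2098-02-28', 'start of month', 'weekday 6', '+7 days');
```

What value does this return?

`start of month` rewinds 2098-02-28 to 2098-02-01.
`weekday 6` advances to the next Saturday; 2098-02-01 is already a Saturday, so it stays at 2098-02-01.
Advancing 7 more days within February lands on 2098-02-08.

2098-02-08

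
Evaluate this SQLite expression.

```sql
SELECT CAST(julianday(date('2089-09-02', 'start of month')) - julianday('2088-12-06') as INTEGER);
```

`start of month` rewinds 2089-09-02 to 2089-09-01.
25 days remain in December 2088 after the 6th (31 − 6).
Full months from January 2089 through August 2089 contribute their day counts.
Then 1 day into September 2089.
Total: 25 + 31 + 28 + 31 + 30 + 31 + 30 + 31 + 31 + 1 = 269.

269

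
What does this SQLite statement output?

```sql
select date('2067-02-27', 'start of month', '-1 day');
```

`start of month` rewinds 2067-02-27 to 2067-02-01.
Going back 1 day from 2067-02-01 reaches 2067-01-31 (last day of January, 31 days).

2067-01-31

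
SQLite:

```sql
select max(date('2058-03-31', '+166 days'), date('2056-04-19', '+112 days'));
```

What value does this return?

date('2058-03-31', '+166 days') → 2058-09-13.
date('2056-04-19', '+112 days') → 2056-08-09.
Later of the two is 2058-09-13.

2058-09-13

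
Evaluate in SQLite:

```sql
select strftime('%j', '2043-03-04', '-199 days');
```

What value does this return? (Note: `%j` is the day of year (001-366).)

229

First apply '-199 days': 2043-03-04 → 2042-08-17.
Day-of-year for 2042-08-17: days since 2042-01-01 inclusive = 229, zero-padded to 229.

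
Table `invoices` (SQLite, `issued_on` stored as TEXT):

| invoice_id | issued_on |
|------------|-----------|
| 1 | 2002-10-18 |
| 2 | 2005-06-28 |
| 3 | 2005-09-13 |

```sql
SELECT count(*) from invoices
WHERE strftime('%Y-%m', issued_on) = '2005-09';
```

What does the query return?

1

Rows with year-month 2005-09: 2005-09-13 → 1.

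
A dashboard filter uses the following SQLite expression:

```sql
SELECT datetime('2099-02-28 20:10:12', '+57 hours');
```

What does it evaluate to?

2099-03-03 05:10:12

+57 hours from 2099-02-28 20:10:12 is 2099-03-03 05:10:12 (crosses midnight).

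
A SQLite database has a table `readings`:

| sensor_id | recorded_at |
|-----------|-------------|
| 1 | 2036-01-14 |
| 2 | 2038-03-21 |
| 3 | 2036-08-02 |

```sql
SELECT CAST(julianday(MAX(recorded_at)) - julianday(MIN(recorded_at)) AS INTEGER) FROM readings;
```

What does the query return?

797

MIN = 2036-01-14, MAX = 2038-03-21.
17 days remain in January 2036 after the 14th (31 − 14).
Full months from February 2036 through February 2038 contribute their day counts.
Then 21 days into March 2038.
Total: 17 + 29 + 31 + 30 + 31 + 30 + 31 + 31 + 30 + 31 + 30 + 31 + 31 + 28 + 31 + 30 + 31 + 30 + 31 + 31 + 30 + 31 + 30 + 31 + 31 + 28 + 21 = 797.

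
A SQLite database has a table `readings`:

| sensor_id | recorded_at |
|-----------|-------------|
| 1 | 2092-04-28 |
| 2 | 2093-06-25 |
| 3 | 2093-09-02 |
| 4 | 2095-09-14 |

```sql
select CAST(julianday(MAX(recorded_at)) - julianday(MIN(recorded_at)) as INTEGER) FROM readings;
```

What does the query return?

1234

MIN = 2092-04-28, MAX = 2095-09-14.
2 days remain in April 2092 after the 28th (30 − 28).
Full months from May 2092 through August 2095 contribute their day counts.
Then 14 days into September 2095.
Total: 2 + 31 + 30 + 31 + 31 + 30 + 31 + 30 + 31 + 31 + 28 + 31 + 30 + 31 + 30 + 31 + 31 + 30 + 31 + 30 + 31 + 31 + 28 + 31 + 30 + 31 + 30 + 31 + 31 + 30 + 31 + 30 + 31 + 31 + 28 + 31 + 30 + 31 + 30 + 31 + 31 + 14 = 1234.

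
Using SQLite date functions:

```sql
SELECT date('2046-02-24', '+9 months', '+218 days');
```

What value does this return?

2047-06-30

Adding +9 months to 2046-02-24 gives 2046-11-24.
Applying '+218 days' to 2046-11-24: counting 218 days forward gives 2047-06-30.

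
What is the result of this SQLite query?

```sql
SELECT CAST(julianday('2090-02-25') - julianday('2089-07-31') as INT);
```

209

0 days remain in July 2089 after the 31st (31 − 31).
Full months from August 2089 through January 2090 contribute their day counts.
Then 25 days into February 2090.
Total: 0 + 31 + 30 + 31 + 30 + 31 + 31 + 25 = 209.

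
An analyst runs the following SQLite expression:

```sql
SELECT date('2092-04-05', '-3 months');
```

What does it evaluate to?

2092-01-05

Adding -3 months to 2092-04-05 gives 2092-01-05.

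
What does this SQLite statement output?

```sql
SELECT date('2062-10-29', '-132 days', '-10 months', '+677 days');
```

Applying '-132 days' to 2062-10-29: counting 132 days back gives 2062-06-19.
Adding -10 months to 2062-06-19 gives 2061-08-19.
Applying '+677 days' to 2061-08-19: counting 677 days forward gives 2063-06-27.

2063-06-27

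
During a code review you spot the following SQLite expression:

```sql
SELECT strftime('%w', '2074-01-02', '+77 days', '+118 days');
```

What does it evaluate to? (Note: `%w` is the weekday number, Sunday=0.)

1

First apply '+77 days', '+118 days': 2074-01-02 → 2074-07-16.
2074-07-16 is a Monday; with Sunday=0 that is 1.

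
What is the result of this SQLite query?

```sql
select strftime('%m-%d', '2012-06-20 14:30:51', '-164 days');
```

First apply '-164 days': 2012-06-20 14:30:51 → 2012-01-08 14:30:51.
`%m-%d` extracts the month-day: 01-08.

01-08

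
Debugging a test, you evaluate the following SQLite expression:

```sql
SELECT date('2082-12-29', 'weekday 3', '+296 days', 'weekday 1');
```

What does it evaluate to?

`weekday 3` advances to the next Wednesday; 2082-12-29 is a Tuesday, so it moves forward to 2082-12-30.
Applying '+296 days' to 2082-12-30: counting 296 days forward gives 2083-10-22.
`weekday 1` advances to the next Monday; 2083-10-22 is a Friday, so it moves forward to 2083-10-25.

2083-10-25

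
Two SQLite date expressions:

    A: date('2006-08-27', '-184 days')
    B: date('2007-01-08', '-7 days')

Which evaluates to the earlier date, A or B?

A

A = 2006-02-24.
B = 2007-01-01.
A is earlier.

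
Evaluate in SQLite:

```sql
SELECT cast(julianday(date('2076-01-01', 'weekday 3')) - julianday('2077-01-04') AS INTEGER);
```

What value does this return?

`weekday 3` advances to the next Wednesday; 2076-01-01 is already a Wednesday, so it stays at 2076-01-01.
30 days remain in January 2076 after the 1st (31 − 1).
Full months from February 2076 through December 2076 contribute their day counts.
Then 4 days into January 2077.
Total: 30 + 29 + 31 + 30 + 31 + 30 + 31 + 31 + 30 + 31 + 30 + 31 + 4 = 369.
The subtraction is earlier − later, so the result is −369 → -369.

-369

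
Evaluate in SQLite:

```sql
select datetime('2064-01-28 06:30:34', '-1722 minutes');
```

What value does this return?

2064-01-27 01:48:34

1722 minutes = 28h 42m; -1722 minutes from 2064-01-28 06:30:34 is 2064-01-27 01:48:34 (crosses midnight).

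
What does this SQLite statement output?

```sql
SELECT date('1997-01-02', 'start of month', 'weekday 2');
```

1997-01-07

`start of month` rewinds 1997-01-02 to 1997-01-01.
`weekday 2` advances to the next Tuesday; 1997-01-01 is a Wednesday, so it moves forward to 1997-01-07.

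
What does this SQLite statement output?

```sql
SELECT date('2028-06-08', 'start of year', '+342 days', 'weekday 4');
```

2028-12-14

`start of year` rewinds 2028-06-08 to 2028-01-01.
Applying '+342 days' to 2028-01-01: counting 342 days forward gives 2028-12-08.
`weekday 4` advances to the next Thursday; 2028-12-08 is a Friday, so it moves forward to 2028-12-14.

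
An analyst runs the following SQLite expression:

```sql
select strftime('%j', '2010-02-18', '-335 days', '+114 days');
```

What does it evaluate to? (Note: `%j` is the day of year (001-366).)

First apply '-335 days', '+114 days': 2010-02-18 → 2009-07-12.
Day-of-year for 2009-07-12: days since 2009-01-01 inclusive = 193, zero-padded to 193.

193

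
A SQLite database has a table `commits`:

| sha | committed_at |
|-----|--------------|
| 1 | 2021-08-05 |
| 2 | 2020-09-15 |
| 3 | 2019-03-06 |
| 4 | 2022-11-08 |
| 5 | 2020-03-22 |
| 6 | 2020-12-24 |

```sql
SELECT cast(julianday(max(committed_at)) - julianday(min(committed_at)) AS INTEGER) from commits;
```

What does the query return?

MIN = 2019-03-06, MAX = 2022-11-08.
25 days remain in March 2019 after the 6th (31 − 6).
Full months from April 2019 through October 2022 contribute their day counts.
Then 8 days into November 2022.
Total: 25 + 30 + 31 + 30 + 31 + 31 + 30 + 31 + 30 + 31 + 31 + 29 + 31 + 30 + 31 + 30 + 31 + 31 + 30 + 31 + 30 + 31 + 31 + 28 + 31 + 30 + 31 + 30 + 31 + 31 + 30 + 31 + 30 + 31 + 31 + 28 + 31 + 30 + 31 + 30 + 31 + 31 + 30 + 31 + 8 = 1343.

1343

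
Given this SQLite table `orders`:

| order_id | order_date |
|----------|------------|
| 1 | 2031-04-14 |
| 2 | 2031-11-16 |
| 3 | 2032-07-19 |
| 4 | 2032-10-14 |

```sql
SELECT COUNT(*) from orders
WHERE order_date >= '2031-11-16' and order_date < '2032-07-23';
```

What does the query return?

2

Rows in [2031-11-16, 2032-07-23): 2031-11-16, 2032-07-19 → 2 rows.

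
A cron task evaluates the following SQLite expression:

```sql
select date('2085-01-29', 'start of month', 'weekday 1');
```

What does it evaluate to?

2085-01-01

`start of month` rewinds 2085-01-29 to 2085-01-01.
`weekday 1` advances to the next Monday; 2085-01-01 is already a Monday, so it stays at 2085-01-01.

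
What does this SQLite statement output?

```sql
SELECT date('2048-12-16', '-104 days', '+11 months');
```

Applying '-104 days' to 2048-12-16: counting 104 days back gives 2048-09-03.
Adding +11 months to 2048-09-03 gives 2049-08-03.

2049-08-03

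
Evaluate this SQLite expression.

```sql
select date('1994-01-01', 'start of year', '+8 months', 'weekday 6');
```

1994-09-03

`start of year` rewinds 1994-01-01 to 1994-01-01.
Adding +8 months to 1994-01-01 gives 1994-09-01.
`weekday 6` advances to the next Saturday; 1994-09-01 is a Thursday, so it moves forward to 1994-09-03.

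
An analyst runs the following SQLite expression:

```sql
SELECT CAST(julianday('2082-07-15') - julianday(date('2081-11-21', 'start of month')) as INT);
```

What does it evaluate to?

`start of month` rewinds 2081-11-21 to 2081-11-01.
29 days remain in November 2081 after the 1st (30 − 1).
Full months from December 2081 through June 2082 contribute their day counts.
Then 15 days into July 2082.
Total: 29 + 31 + 31 + 28 + 31 + 30 + 31 + 30 + 15 = 256.

256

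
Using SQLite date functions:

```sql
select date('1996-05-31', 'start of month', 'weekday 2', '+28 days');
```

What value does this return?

1996-06-04

`start of month` rewinds 1996-05-31 to 1996-05-01.
`weekday 2` advances to the next Tuesday; 1996-05-01 is a Wednesday, so it moves forward to 1996-05-07.
May 1996 has 31 days; 24 remain after the 7th, so 25 days reach 1996-06-01.
Advancing 3 more days within June lands on 1996-06-04.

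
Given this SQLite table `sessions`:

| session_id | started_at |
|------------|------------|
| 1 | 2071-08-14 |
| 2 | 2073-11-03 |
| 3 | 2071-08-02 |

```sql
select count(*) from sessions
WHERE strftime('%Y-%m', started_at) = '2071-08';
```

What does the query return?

Rows with year-month 2071-08: 2071-08-14, 2071-08-02 → 2.

2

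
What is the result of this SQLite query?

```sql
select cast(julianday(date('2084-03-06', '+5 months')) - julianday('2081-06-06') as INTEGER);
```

1157

Adding +5 months to 2084-03-06 gives 2084-08-06.
24 days remain in June 2081 after the 6th (30 − 6).
Full months from July 2081 through July 2084 contribute their day counts.
Then 6 days into August 2084.
Total: 24 + 31 + 31 + 30 + 31 + 30 + 31 + 31 + 28 + 31 + 30 + 31 + 30 + 31 + 31 + 30 + 31 + 30 + 31 + 31 + 28 + 31 + 30 + 31 + 30 + 31 + 31 + 30 + 31 + 30 + 31 + 31 + 29 + 31 + 30 + 31 + 30 + 31 + 6 = 1157.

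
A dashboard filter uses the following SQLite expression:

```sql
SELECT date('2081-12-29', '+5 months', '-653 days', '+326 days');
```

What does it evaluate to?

2081-07-06

Adding +5 months to 2081-12-29 gives 2082-05-29.
Applying '-653 days' to 2082-05-29: counting 653 days back gives 2080-08-14.
Applying '+326 days' to 2080-08-14: counting 326 days forward gives 2081-07-06.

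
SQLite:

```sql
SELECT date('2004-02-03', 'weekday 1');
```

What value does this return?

2004-02-09

`weekday 1` advances to the next Monday; 2004-02-03 is a Tuesday, so it moves forward to 2004-02-09.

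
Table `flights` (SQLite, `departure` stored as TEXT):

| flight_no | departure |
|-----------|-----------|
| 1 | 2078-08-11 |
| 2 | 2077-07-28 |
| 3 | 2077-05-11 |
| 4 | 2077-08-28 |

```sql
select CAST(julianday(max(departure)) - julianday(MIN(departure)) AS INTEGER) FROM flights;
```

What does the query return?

457

MIN = 2077-05-11, MAX = 2078-08-11.
20 days remain in May 2077 after the 11th (31 − 11).
Full months from June 2077 through July 2078 contribute their day counts.
Then 11 days into August 2078.
Total: 20 + 30 + 31 + 31 + 30 + 31 + 30 + 31 + 31 + 28 + 31 + 30 + 31 + 30 + 31 + 11 = 457.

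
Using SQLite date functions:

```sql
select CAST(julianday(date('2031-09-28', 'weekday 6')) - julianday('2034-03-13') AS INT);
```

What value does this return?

-891

`weekday 6` advances to the next Saturday; 2031-09-28 is a Sunday, so it moves forward to 2031-10-04.
27 days remain in October 2031 after the 4th (31 − 4).
Full months from November 2031 through February 2034 contribute their day counts.
Then 13 days into March 2034.
Total: 27 + 30 + 31 + 31 + 29 + 31 + 30 + 31 + 30 + 31 + 31 + 30 + 31 + 30 + 31 + 31 + 28 + 31 + 30 + 31 + 30 + 31 + 31 + 30 + 31 + 30 + 31 + 31 + 28 + 13 = 891.
The subtraction is earlier − later, so the result is −891 → -891.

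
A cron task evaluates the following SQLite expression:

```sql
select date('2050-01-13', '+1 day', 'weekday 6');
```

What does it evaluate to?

2050-01-15

Advancing 1 more day within January lands on 2050-01-14.
`weekday 6` advances to the next Saturday; 2050-01-14 is a Friday, so it moves forward to 2050-01-15.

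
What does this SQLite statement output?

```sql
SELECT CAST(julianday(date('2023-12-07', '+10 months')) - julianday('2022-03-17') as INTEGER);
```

Adding +10 months to 2023-12-07 gives 2024-10-07.
14 days remain in March 2022 after the 17th (31 − 17).
Full months from April 2022 through September 2024 contribute their day counts.
Then 7 days into October 2024.
Total: 14 + 30 + 31 + 30 + 31 + 31 + 30 + 31 + 30 + 31 + 31 + 28 + 31 + 30 + 31 + 30 + 31 + 31 + 30 + 31 + 30 + 31 + 31 + 29 + 31 + 30 + 31 + 30 + 31 + 31 + 30 + 7 = 935.

935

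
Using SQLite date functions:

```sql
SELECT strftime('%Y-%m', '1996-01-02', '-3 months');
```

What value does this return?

1995-10

First apply '-3 months': 1996-01-02 → 1995-10-02.
`%Y-%m` extracts the year-month: 1995-10.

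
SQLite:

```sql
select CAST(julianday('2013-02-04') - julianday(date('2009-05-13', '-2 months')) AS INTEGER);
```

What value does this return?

Adding -2 months to 2009-05-13 gives 2009-03-13.
18 days remain in March 2009 after the 13th (31 − 13).
Full months from April 2009 through January 2013 contribute their day counts.
Then 4 days into February 2013.
Total: 18 + 30 + 31 + 30 + 31 + 31 + 30 + 31 + 30 + 31 + 31 + 28 + 31 + 30 + 31 + 30 + 31 + 31 + 30 + 31 + 30 + 31 + 31 + 28 + 31 + 30 + 31 + 30 + 31 + 31 + 30 + 31 + 30 + 31 + 31 + 29 + 31 + 30 + 31 + 30 + 31 + 31 + 30 + 31 + 30 + 31 + 31 + 4 = 1424.

1424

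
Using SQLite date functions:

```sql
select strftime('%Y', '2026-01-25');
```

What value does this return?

2026

`%Y` extracts the 4-digit year: 2026.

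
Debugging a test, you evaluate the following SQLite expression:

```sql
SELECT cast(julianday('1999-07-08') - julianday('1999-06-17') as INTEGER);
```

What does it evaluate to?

21

13 days remain in June 1999 after the 17th (30 − 17).
Then 8 days into July 1999.
Total: 13 + 8 = 21.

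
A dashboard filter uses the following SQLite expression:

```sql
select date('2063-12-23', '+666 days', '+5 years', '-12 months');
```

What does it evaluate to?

Applying '+666 days' to 2063-12-23: counting 666 days forward gives 2065-10-19.
Adding +5 years to 2065-10-19 gives 2070-10-19.
Adding -12 months to 2070-10-19 gives 2069-10-19.

2069-10-19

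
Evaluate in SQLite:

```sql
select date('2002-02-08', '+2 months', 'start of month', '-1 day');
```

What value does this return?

2002-03-31

Adding +2 months to 2002-02-08 gives 2002-04-08.
`start of month` rewinds 2002-04-08 to 2002-04-01.
Going back 1 day from 2002-04-01 reaches 2002-03-31 (last day of March, 31 days).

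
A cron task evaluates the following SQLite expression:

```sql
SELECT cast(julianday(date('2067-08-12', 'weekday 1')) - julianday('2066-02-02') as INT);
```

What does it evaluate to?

559

`weekday 1` advances to the next Monday; 2067-08-12 is a Friday, so it moves forward to 2067-08-15.
26 days remain in February 2066 after the 2nd (28 − 2).
Full months from March 2066 through July 2067 contribute their day counts.
Then 15 days into August 2067.
Total: 26 + 31 + 30 + 31 + 30 + 31 + 31 + 30 + 31 + 30 + 31 + 31 + 28 + 31 + 30 + 31 + 30 + 31 + 15 = 559.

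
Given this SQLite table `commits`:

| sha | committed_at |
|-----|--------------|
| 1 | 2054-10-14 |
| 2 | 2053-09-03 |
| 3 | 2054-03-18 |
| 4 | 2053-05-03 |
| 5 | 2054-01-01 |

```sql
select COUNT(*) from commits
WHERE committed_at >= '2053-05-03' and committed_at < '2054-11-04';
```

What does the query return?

Rows in [2053-05-03, 2054-11-04): 2054-10-14, 2053-09-03, 2054-03-18, 2053-05-03, 2054-01-01 → 5 rows.

5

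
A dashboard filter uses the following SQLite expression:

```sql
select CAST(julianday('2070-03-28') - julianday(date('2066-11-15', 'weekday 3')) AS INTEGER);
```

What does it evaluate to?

`weekday 3` advances to the next Wednesday; 2066-11-15 is a Monday, so it moves forward to 2066-11-17.
13 days remain in November 2066 after the 17th (30 − 17).
Full months from December 2066 through February 2070 contribute their day counts.
Then 28 days into March 2070.
Total: 13 + 31 + 31 + 28 + 31 + 30 + 31 + 30 + 31 + 31 + 30 + 31 + 30 + 31 + 31 + 29 + 31 + 30 + 31 + 30 + 31 + 31 + 30 + 31 + 30 + 31 + 31 + 28 + 31 + 30 + 31 + 30 + 31 + 31 + 30 + 31 + 30 + 31 + 31 + 28 + 28 = 1227.

1227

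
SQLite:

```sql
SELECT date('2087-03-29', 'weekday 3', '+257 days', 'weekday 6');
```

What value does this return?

`weekday 3` advances to the next Wednesday; 2087-03-29 is a Saturday, so it moves forward to 2087-04-02.
Applying '+257 days' to 2087-04-02: counting 257 days forward gives 2087-12-15.
`weekday 6` advances to the next Saturday; 2087-12-15 is a Monday, so it moves forward to 2087-12-20.

2087-12-20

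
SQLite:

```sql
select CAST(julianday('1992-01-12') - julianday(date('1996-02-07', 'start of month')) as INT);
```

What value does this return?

-1481

`start of month` rewinds 1996-02-07 to 1996-02-01.
19 days remain in January 1992 after the 12th (31 − 12).
Full months from February 1992 through January 1996 contribute their day counts.
Then 1 day into February 1996.
Total: 19 + 29 + 31 + 30 + 31 + 30 + 31 + 31 + 30 + 31 + 30 + 31 + 31 + 28 + 31 + 30 + 31 + 30 + 31 + 31 + 30 + 31 + 30 + 31 + 31 + 28 + 31 + 30 + 31 + 30 + 31 + 31 + 30 + 31 + 30 + 31 + 31 + 28 + 31 + 30 + 31 + 30 + 31 + 31 + 30 + 31 + 30 + 31 + 31 + 1 = 1481.
The subtraction is earlier − later, so the result is −1481 → -1481.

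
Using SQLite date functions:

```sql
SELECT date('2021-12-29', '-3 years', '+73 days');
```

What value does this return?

2019-03-12

Adding -3 years to 2021-12-29 gives 2018-12-29.
Applying '+73 days' to 2018-12-29: counting 73 days forward gives 2019-03-12.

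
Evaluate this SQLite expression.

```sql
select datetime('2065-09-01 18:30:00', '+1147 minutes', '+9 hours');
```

2065-09-02 22:37:00

1147 minutes = 19h 7m; +1147 minutes from 2065-09-01 18:30:00 is 2065-09-02 13:37:00 (crosses midnight).
+9 hours from 2065-09-02 13:37:00 is 2065-09-02 22:37:00.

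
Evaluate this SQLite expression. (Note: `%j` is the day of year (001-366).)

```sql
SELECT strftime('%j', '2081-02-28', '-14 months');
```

First apply '-14 months': 2081-02-28 → 2079-12-28.
Day-of-year for 2079-12-28: days since 2079-01-01 inclusive = 362, zero-padded to 362.

362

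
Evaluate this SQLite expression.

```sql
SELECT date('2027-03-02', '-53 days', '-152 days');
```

Applying '-53 days' to 2027-03-02: counting 53 days back gives 2027-01-08.
Applying '-152 days' to 2027-01-08: counting 152 days back gives 2026-08-09.

2026-08-09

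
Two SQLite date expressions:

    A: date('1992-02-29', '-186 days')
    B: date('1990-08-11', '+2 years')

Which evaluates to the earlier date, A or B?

A

A = 1991-08-27.
B = 1992-08-11.
A is earlier.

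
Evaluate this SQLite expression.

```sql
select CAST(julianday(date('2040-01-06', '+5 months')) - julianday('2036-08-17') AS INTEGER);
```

1389

Adding +5 months to 2040-01-06 gives 2040-06-06.
14 days remain in August 2036 after the 17th (31 − 17).
Full months from September 2036 through May 2040 contribute their day counts.
Then 6 days into June 2040.
Total: 14 + 30 + 31 + 30 + 31 + 31 + 28 + 31 + 30 + 31 + 30 + 31 + 31 + 30 + 31 + 30 + 31 + 31 + 28 + 31 + 30 + 31 + 30 + 31 + 31 + 30 + 31 + 30 + 31 + 31 + 28 + 31 + 30 + 31 + 30 + 31 + 31 + 30 + 31 + 30 + 31 + 31 + 29 + 31 + 30 + 31 + 6 = 1389.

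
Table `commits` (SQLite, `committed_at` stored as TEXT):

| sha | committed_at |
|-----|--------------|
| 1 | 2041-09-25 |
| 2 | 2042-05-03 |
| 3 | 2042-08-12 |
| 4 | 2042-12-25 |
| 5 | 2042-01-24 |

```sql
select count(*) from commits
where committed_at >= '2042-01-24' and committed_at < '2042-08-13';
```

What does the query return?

Rows in [2042-01-24, 2042-08-13): 2042-05-03, 2042-08-12, 2042-01-24 → 3 rows.

3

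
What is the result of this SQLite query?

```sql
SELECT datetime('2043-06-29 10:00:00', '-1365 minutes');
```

1365 minutes = 22h 45m; -1365 minutes from 2043-06-29 10:00:00 is 2043-06-28 11:15:00 (crosses midnight).

2043-06-28 11:15:00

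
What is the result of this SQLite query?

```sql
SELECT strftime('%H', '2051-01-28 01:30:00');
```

`%H` extracts the 2-digit hour (00-23): 01.

01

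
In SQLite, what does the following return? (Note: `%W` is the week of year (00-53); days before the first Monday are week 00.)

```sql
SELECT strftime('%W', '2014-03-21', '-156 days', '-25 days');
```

37

First apply '-156 days', '-25 days': 2014-03-21 → 2013-09-21.
2013-09-21 is a Saturday. SQLite's %W counts Mondays since the year started; the result is 37.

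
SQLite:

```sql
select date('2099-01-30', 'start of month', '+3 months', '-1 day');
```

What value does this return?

`start of month` rewinds 2099-01-30 to 2099-01-01.
Adding +3 months to 2099-01-01 gives 2099-04-01.
Going back 1 day from 2099-04-01 reaches 2099-03-31 (last day of March, 31 days).

2099-03-31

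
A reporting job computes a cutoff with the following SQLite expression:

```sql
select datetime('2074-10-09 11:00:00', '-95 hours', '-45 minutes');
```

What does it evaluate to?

2074-10-05 11:15:00

-95 hours from 2074-10-09 11:00:00 is 2074-10-05 12:00:00 (crosses midnight).
-45 minutes from 2074-10-05 12:00:00 is 2074-10-05 11:15:00.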